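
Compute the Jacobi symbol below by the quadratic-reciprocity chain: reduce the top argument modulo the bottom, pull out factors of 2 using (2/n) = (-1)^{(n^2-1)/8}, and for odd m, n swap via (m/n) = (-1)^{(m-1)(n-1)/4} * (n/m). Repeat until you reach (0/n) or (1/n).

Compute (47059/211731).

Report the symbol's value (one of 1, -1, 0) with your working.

-1

flip (47059/211731) -> (211731/47059): both odd, 47059 mod 4 = 3, 211731 mod 4 = 3, so the flip contributes -1; sign now -1
(211731/47059): 211731 mod 47059 = 23495, so (211731/47059) = (23495/47059)
flip (23495/47059) -> (47059/23495): both odd, 23495 mod 4 = 3, 47059 mod 4 = 3, so the flip contributes -1; sign now +1
(47059/23495): 47059 mod 23495 = 69, so (47059/23495) = (69/23495)
flip (69/23495) -> (23495/69): both odd, 69 mod 4 = 1, 23495 mod 4 = 3, so the flip contributes +1; sign now +1
(23495/69): 23495 mod 69 = 35, so (23495/69) = (35/69)
flip (35/69) -> (69/35): both odd, 35 mod 4 = 3, 69 mod 4 = 1, so the flip contributes +1; sign now +1
(69/35): 69 mod 35 = 34, so (69/35) = (34/35)
factor out 2^1: 34 = 2^1·17; with 35 mod 8 = 3, (2/35) = -1; sign now -1; continue with (17/35)
flip (17/35) -> (35/17): both odd, 17 mod 4 = 1, 35 mod 4 = 3, so the flip contributes +1; sign now -1
(35/17): 35 mod 17 = 1, so (35/17) = (1/17)
reached (1/17) = 1, so the symbol is -1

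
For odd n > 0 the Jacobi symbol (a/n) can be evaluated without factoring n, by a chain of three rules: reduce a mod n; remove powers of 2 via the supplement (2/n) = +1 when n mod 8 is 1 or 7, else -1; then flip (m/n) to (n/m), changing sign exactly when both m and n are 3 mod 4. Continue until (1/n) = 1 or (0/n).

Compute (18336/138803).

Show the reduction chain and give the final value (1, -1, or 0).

-1

18336 = 2^5·573; (2/138803) = -1 since 138803 mod 8 = 3, so (18336/138803) = (-1)^5·(573/138803); sign now -1
reciprocity: (573/138803) = +1·(138803/573) since 573 mod 4 = 1, 138803 mod 4 = 3; sign now -1
(138803/573) = (137/573)   [reduce mod 573]
reciprocity: (137/573) = +1·(573/137) since 137 mod 4 = 1, 573 mod 4 = 1; sign now -1
(573/137) = (25/137)   [reduce mod 137]
reciprocity: (25/137) = +1·(137/25) since 25 mod 4 = 1, 137 mod 4 = 1; sign now -1
(137/25) = (12/25)   [reduce mod 25]
12 = 2^2·3; (2/25) = +1 since 25 mod 8 = 1, so (12/25) = (+1)^2·(3/25); sign now -1
reciprocity: (3/25) = +1·(25/3) since 3 mod 4 = 3, 25 mod 4 = 1; sign now -1
(25/3) = (1/3)   [reduce mod 3]
(1/3) = 1; final value = sign = -1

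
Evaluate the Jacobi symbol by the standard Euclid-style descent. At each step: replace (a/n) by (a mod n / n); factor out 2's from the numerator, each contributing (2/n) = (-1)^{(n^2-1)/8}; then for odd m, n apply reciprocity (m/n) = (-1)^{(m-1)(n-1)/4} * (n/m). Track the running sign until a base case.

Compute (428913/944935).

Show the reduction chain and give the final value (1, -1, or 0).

-1

flip (428913/944935) -> (944935/428913): both odd, 428913 mod 4 = 1, 944935 mod 4 = 3, so the flip contributes +1; sign now +1
(944935/428913): 944935 mod 428913 = 87109, so (944935/428913) = (87109/428913)
flip (87109/428913) -> (428913/87109): both odd, 87109 mod 4 = 1, 428913 mod 4 = 1, so the flip contributes +1; sign now +1
(428913/87109): 428913 mod 87109 = 80477, so (428913/87109) = (80477/87109)
flip (80477/87109) -> (87109/80477): both odd, 80477 mod 4 = 1, 87109 mod 4 = 1, so the flip contributes +1; sign now +1
(87109/80477): 87109 mod 80477 = 6632, so (87109/80477) = (6632/80477)
factor out 2^3: 6632 = 2^3·829; with 80477 mod 8 = 5, (2/80477) = -1; sign now -1; continue with (829/80477)
flip (829/80477) -> (80477/829): both odd, 829 mod 4 = 1, 80477 mod 4 = 1, so the flip contributes +1; sign now -1
(80477/829): 80477 mod 829 = 64, so (80477/829) = (64/829)
factor out 2^6: 64 = 2^6·1; with 829 mod 8 = 5, (2/829) = -1; sign now -1; continue with (1/829)
reached (1/829) = 1, so the symbol is -1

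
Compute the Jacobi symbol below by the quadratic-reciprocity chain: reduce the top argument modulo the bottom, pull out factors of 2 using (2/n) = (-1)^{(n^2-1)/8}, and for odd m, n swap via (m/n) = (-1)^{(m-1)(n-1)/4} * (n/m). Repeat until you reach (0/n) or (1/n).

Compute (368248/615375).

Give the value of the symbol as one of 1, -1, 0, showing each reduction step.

368248 = 2^3·46031; (2/615375) = +1 since 615375 mod 8 = 7, so (368248/615375) = (+1)^3·(46031/615375); sign now +1
reciprocity: (46031/615375) = -1·(615375/46031) since 46031 mod 4 = 3, 615375 mod 4 = 3; sign now -1
(615375/46031) = (16972/46031)   [reduce mod 46031]
16972 = 2^2·4243; (2/46031) = +1 since 46031 mod 8 = 7, so (16972/46031) = (+1)^2·(4243/46031); sign now -1
reciprocity: (4243/46031) = -1·(46031/4243) since 4243 mod 4 = 3, 46031 mod 4 = 3; sign now +1
(46031/4243) = (3601/4243)   [reduce mod 4243]
reciprocity: (3601/4243) = +1·(4243/3601) since 3601 mod 4 = 1, 4243 mod 4 = 3; sign now +1
(4243/3601) = (642/3601)   [reduce mod 3601]
642 = 2^1·321; (2/3601) = +1 since 3601 mod 8 = 1, so (642/3601) = (+1)^1·(321/3601); sign now +1
reciprocity: (321/3601) = +1·(3601/321) since 321 mod 4 = 1, 3601 mod 4 = 1; sign now +1
(3601/321) = (70/321)   [reduce mod 321]
70 = 2^1·35; (2/321) = +1 since 321 mod 8 = 1, so (70/321) = (+1)^1·(35/321); sign now +1
reciprocity: (35/321) = +1·(321/35) since 35 mod 4 = 3, 321 mod 4 = 1; sign now +1
(321/35) = (6/35)   [reduce mod 35]
6 = 2^1·3; (2/35) = -1 since 35 mod 8 = 3, so (6/35) = (-1)^1·(3/35); sign now -1
reciprocity: (3/35) = -1·(35/3) since 3 mod 4 = 3, 35 mod 4 = 3; sign now +1
(35/3) = (2/3)   [reduce mod 3]
2 = 2^1·1; (2/3) = -1 since 3 mod 8 = 3, so (2/3) = (-1)^1·(1/3); sign now -1
(1/3) = 1; final value = sign = -1

-1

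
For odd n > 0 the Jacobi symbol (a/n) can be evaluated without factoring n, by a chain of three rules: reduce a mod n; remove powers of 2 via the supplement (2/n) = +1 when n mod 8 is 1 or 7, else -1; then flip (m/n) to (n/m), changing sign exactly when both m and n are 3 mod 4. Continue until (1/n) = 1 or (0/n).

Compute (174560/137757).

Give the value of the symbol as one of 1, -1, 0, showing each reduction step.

(174560/137757) = (36803/137757)   [reduce mod 137757]
reciprocity: (36803/137757) = +1·(137757/36803) since 36803 mod 4 = 3, 137757 mod 4 = 1; sign now +1
(137757/36803) = (27348/36803)   [reduce mod 36803]
27348 = 2^2·6837; (2/36803) = -1 since 36803 mod 8 = 3, so (27348/36803) = (-1)^2·(6837/36803); sign now +1
reciprocity: (6837/36803) = +1·(36803/6837) since 6837 mod 4 = 1, 36803 mod 4 = 3; sign now +1
(36803/6837) = (2618/6837)   [reduce mod 6837]
2618 = 2^1·1309; (2/6837) = -1 since 6837 mod 8 = 5, so (2618/6837) = (-1)^1·(1309/6837); sign now -1
reciprocity: (1309/6837) = +1·(6837/1309) since 1309 mod 4 = 1, 6837 mod 4 = 1; sign now -1
(6837/1309) = (292/1309)   [reduce mod 1309]
292 = 2^2·73; (2/1309) = -1 since 1309 mod 8 = 5, so (292/1309) = (-1)^2·(73/1309); sign now -1
reciprocity: (73/1309) = +1·(1309/73) since 73 mod 4 = 1, 1309 mod 4 = 1; sign now -1
(1309/73) = (68/73)   [reduce mod 73]
68 = 2^2·17; (2/73) = +1 since 73 mod 8 = 1, so (68/73) = (+1)^2·(17/73); sign now -1
reciprocity: (17/73) = +1·(73/17) since 17 mod 4 = 1, 73 mod 4 = 1; sign now -1
(73/17) = (5/17)   [reduce mod 17]
reciprocity: (5/17) = +1·(17/5) since 5 mod 4 = 1, 17 mod 4 = 1; sign now -1
(17/5) = (2/5)   [reduce mod 5]
2 = 2^1·1; (2/5) = -1 since 5 mod 8 = 5, so (2/5) = (-1)^1·(1/5); sign now +1
(1/5) = 1; final value = sign = +1

1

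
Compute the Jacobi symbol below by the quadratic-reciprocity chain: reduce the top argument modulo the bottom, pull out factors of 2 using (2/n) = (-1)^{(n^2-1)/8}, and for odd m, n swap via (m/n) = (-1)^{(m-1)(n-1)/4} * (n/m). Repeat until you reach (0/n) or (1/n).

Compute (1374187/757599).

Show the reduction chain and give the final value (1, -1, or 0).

(1374187/757599) = (616588/757599)   [reduce mod 757599]
616588 = 2^2·154147; (2/757599) = +1 since 757599 mod 8 = 7, so (616588/757599) = (+1)^2·(154147/757599); sign now +1
reciprocity: (154147/757599) = -1·(757599/154147) since 154147 mod 4 = 3, 757599 mod 4 = 3; sign now -1
(757599/154147) = (141011/154147)   [reduce mod 154147]
reciprocity: (141011/154147) = -1·(154147/141011) since 141011 mod 4 = 3, 154147 mod 4 = 3; sign now +1
(154147/141011) = (13136/141011)   [reduce mod 141011]
13136 = 2^4·821; (2/141011) = -1 since 141011 mod 8 = 3, so (13136/141011) = (-1)^4·(821/141011); sign now +1
reciprocity: (821/141011) = +1·(141011/821) since 821 mod 4 = 1, 141011 mod 4 = 3; sign now +1
(141011/821) = (620/821)   [reduce mod 821]
620 = 2^2·155; (2/821) = -1 since 821 mod 8 = 5, so (620/821) = (-1)^2·(155/821); sign now +1
reciprocity: (155/821) = +1·(821/155) since 155 mod 4 = 3, 821 mod 4 = 1; sign now +1
(821/155) = (46/155)   [reduce mod 155]
46 = 2^1·23; (2/155) = -1 since 155 mod 8 = 3, so (46/155) = (-1)^1·(23/155); sign now -1
reciprocity: (23/155) = -1·(155/23) since 23 mod 4 = 3, 155 mod 4 = 3; sign now +1
(155/23) = (17/23)   [reduce mod 23]
reciprocity: (17/23) = +1·(23/17) since 17 mod 4 = 1, 23 mod 4 = 3; sign now +1
(23/17) = (6/17)   [reduce mod 17]
6 = 2^1·3; (2/17) = +1 since 17 mod 8 = 1, so (6/17) = (+1)^1·(3/17); sign now +1
reciprocity: (3/17) = +1·(17/3) since 3 mod 4 = 3, 17 mod 4 = 1; sign now +1
(17/3) = (2/3)   [reduce mod 3]
2 = 2^1·1; (2/3) = -1 since 3 mod 8 = 3, so (2/3) = (-1)^1·(1/3); sign now -1
(1/3) = 1; final value = sign = -1

-1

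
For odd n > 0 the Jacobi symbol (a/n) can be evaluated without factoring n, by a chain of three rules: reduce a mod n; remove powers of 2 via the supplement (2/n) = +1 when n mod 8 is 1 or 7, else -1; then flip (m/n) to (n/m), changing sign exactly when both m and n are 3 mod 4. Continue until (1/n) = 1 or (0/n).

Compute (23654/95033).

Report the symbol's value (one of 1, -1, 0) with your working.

-1

23654 = 2^1·11827; (2/95033) = +1 since 95033 mod 8 = 1, so (23654/95033) = (+1)^1·(11827/95033); sign now +1
reciprocity: (11827/95033) = +1·(95033/11827) since 11827 mod 4 = 3, 95033 mod 4 = 1; sign now +1
(95033/11827) = (417/11827)   [reduce mod 11827]
reciprocity: (417/11827) = +1·(11827/417) since 417 mod 4 = 1, 11827 mod 4 = 3; sign now +1
(11827/417) = (151/417)   [reduce mod 417]
reciprocity: (151/417) = +1·(417/151) since 151 mod 4 = 3, 417 mod 4 = 1; sign now +1
(417/151) = (115/151)   [reduce mod 151]
reciprocity: (115/151) = -1·(151/115) since 115 mod 4 = 3, 151 mod 4 = 3; sign now -1
(151/115) = (36/115)   [reduce mod 115]
36 = 2^2·9; (2/115) = -1 since 115 mod 8 = 3, so (36/115) = (-1)^2·(9/115); sign now -1
reciprocity: (9/115) = +1·(115/9) since 9 mod 4 = 1, 115 mod 4 = 3; sign now -1
(115/9) = (7/9)   [reduce mod 9]
reciprocity: (7/9) = +1·(9/7) since 7 mod 4 = 3, 9 mod 4 = 1; sign now -1
(9/7) = (2/7)   [reduce mod 7]
2 = 2^1·1; (2/7) = +1 since 7 mod 8 = 7, so (2/7) = (+1)^1·(1/7); sign now -1
(1/7) = 1; final value = sign = -1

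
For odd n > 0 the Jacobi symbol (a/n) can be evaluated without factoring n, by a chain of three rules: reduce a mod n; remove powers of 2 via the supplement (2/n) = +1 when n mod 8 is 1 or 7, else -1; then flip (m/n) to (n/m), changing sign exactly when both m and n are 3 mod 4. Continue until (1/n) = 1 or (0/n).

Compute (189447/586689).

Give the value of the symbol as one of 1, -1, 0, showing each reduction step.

0

reciprocity: (189447/586689) = +1·(586689/189447) since 189447 mod 4 = 3, 586689 mod 4 = 1; sign now +1
(586689/189447) = (18348/189447)   [reduce mod 189447]
18348 = 2^2·4587; (2/189447) = +1 since 189447 mod 8 = 7, so (18348/189447) = (+1)^2·(4587/189447); sign now +1
reciprocity: (4587/189447) = -1·(189447/4587) since 4587 mod 4 = 3, 189447 mod 4 = 3; sign now -1
(189447/4587) = (1380/4587)   [reduce mod 4587]
1380 = 2^2·345; (2/4587) = -1 since 4587 mod 8 = 3, so (1380/4587) = (-1)^2·(345/4587); sign now -1
reciprocity: (345/4587) = +1·(4587/345) since 345 mod 4 = 1, 4587 mod 4 = 3; sign now -1
(4587/345) = (102/345)   [reduce mod 345]
102 = 2^1·51; (2/345) = +1 since 345 mod 8 = 1, so (102/345) = (+1)^1·(51/345); sign now -1
reciprocity: (51/345) = +1·(345/51) since 51 mod 4 = 3, 345 mod 4 = 1; sign now -1
(345/51) = (39/51)   [reduce mod 51]
reciprocity: (39/51) = -1·(51/39) since 39 mod 4 = 3, 51 mod 4 = 3; sign now +1
(51/39) = (12/39)   [reduce mod 39]
12 = 2^2·3; (2/39) = +1 since 39 mod 8 = 7, so (12/39) = (+1)^2·(3/39); sign now +1
reciprocity: (3/39) = -1·(39/3) since 3 mod 4 = 3, 39 mod 4 = 3; sign now -1
(39/3) = (0/3)   [reduce mod 3]
(0/3) = 0   [gcd(a, n) > 1]; final value = 0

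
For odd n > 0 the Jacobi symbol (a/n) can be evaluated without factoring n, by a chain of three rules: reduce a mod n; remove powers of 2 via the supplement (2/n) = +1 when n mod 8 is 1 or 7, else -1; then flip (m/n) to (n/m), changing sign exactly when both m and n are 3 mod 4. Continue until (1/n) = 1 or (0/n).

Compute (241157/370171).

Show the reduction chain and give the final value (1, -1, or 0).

flip (241157/370171) -> (370171/241157): both odd, 241157 mod 4 = 1, 370171 mod 4 = 3, so the flip contributes +1; sign now +1
(370171/241157): 370171 mod 241157 = 129014, so (370171/241157) = (129014/241157)
factor out 2^1: 129014 = 2^1·64507; with 241157 mod 8 = 5, (2/241157) = -1; sign now -1; continue with (64507/241157)
flip (64507/241157) -> (241157/64507): both odd, 64507 mod 4 = 3, 241157 mod 4 = 1, so the flip contributes +1; sign now -1
(241157/64507): 241157 mod 64507 = 47636, so (241157/64507) = (47636/64507)
factor out 2^2: 47636 = 2^2·11909; with 64507 mod 8 = 3, (2/64507) = -1; sign now -1; continue with (11909/64507)
flip (11909/64507) -> (64507/11909): both odd, 11909 mod 4 = 1, 64507 mod 4 = 3, so the flip contributes +1; sign now -1
(64507/11909): 64507 mod 11909 = 4962, so (64507/11909) = (4962/11909)
factor out 2^1: 4962 = 2^1·2481; with 11909 mod 8 = 5, (2/11909) = -1; sign now +1; continue with (2481/11909)
flip (2481/11909) -> (11909/2481): both odd, 2481 mod 4 = 1, 11909 mod 4 = 1, so the flip contributes +1; sign now +1
(11909/2481): 11909 mod 2481 = 1985, so (11909/2481) = (1985/2481)
flip (1985/2481) -> (2481/1985): both odd, 1985 mod 4 = 1, 2481 mod 4 = 1, so the flip contributes +1; sign now +1
(2481/1985): 2481 mod 1985 = 496, so (2481/1985) = (496/1985)
factor out 2^4: 496 = 2^4·31; with 1985 mod 8 = 1, (2/1985) = +1; sign now +1; continue with (31/1985)
flip (31/1985) -> (1985/31): both odd, 31 mod 4 = 3, 1985 mod 4 = 1, so the flip contributes +1; sign now +1
(1985/31): 1985 mod 31 = 1, so (1985/31) = (1/31)
reached (1/31) = 1, so the symbol is +1

1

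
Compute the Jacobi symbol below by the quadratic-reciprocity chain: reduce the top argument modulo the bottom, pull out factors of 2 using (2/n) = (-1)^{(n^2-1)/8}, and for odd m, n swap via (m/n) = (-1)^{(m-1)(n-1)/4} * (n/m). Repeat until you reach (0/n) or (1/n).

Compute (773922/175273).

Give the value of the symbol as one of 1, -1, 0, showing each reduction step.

(773922/175273): 773922 mod 175273 = 72830, so (773922/175273) = (72830/175273)
factor out 2^1: 72830 = 2^1·36415; with 175273 mod 8 = 1, (2/175273) = +1; sign now +1; continue with (36415/175273)
flip (36415/175273) -> (175273/36415): both odd, 36415 mod 4 = 3, 175273 mod 4 = 1, so the flip contributes +1; sign now +1
(175273/36415): 175273 mod 36415 = 29613, so (175273/36415) = (29613/36415)
flip (29613/36415) -> (36415/29613): both odd, 29613 mod 4 = 1, 36415 mod 4 = 3, so the flip contributes +1; sign now +1
(36415/29613): 36415 mod 29613 = 6802, so (36415/29613) = (6802/29613)
factor out 2^1: 6802 = 2^1·3401; with 29613 mod 8 = 5, (2/29613) = -1; sign now -1; continue with (3401/29613)
flip (3401/29613) -> (29613/3401): both odd, 3401 mod 4 = 1, 29613 mod 4 = 1, so the flip contributes +1; sign now -1
(29613/3401): 29613 mod 3401 = 2405, so (29613/3401) = (2405/3401)
flip (2405/3401) -> (3401/2405): both odd, 2405 mod 4 = 1, 3401 mod 4 = 1, so the flip contributes +1; sign now -1
(3401/2405): 3401 mod 2405 = 996, so (3401/2405) = (996/2405)
factor out 2^2: 996 = 2^2·249; with 2405 mod 8 = 5, (2/2405) = -1; sign now -1; continue with (249/2405)
flip (249/2405) -> (2405/249): both odd, 249 mod 4 = 1, 2405 mod 4 = 1, so the flip contributes +1; sign now -1
(2405/249): 2405 mod 249 = 164, so (2405/249) = (164/249)
factor out 2^2: 164 = 2^2·41; with 249 mod 8 = 1, (2/249) = +1; sign now -1; continue with (41/249)
flip (41/249) -> (249/41): both odd, 41 mod 4 = 1, 249 mod 4 = 1, so the flip contributes +1; sign now -1
(249/41): 249 mod 41 = 3, so (249/41) = (3/41)
flip (3/41) -> (41/3): both odd, 3 mod 4 = 3, 41 mod 4 = 1, so the flip contributes +1; sign now -1
(41/3): 41 mod 3 = 2, so (41/3) = (2/3)
factor out 2^1: 2 = 2^1·1; with 3 mod 8 = 3, (2/3) = -1; sign now +1; continue with (1/3)
reached (1/3) = 1, so the symbol is +1

1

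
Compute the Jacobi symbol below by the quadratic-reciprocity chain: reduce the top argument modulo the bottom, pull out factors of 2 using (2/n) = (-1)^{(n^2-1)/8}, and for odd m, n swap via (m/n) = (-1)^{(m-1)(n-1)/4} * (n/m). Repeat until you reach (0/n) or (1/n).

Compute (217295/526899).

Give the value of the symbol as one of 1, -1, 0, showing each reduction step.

-1

reciprocity: (217295/526899) = -1·(526899/217295) since 217295 mod 4 = 3, 526899 mod 4 = 3; sign now -1
(526899/217295) = (92309/217295)   [reduce mod 217295]
reciprocity: (92309/217295) = +1·(217295/92309) since 92309 mod 4 = 1, 217295 mod 4 = 3; sign now -1
(217295/92309) = (32677/92309)   [reduce mod 92309]
reciprocity: (32677/92309) = +1·(92309/32677) since 32677 mod 4 = 1, 92309 mod 4 = 1; sign now -1
(92309/32677) = (26955/32677)   [reduce mod 32677]
reciprocity: (26955/32677) = +1·(32677/26955) since 26955 mod 4 = 3, 32677 mod 4 = 1; sign now -1
(32677/26955) = (5722/26955)   [reduce mod 26955]
5722 = 2^1·2861; (2/26955) = -1 since 26955 mod 8 = 3, so (5722/26955) = (-1)^1·(2861/26955); sign now +1
reciprocity: (2861/26955) = +1·(26955/2861) since 2861 mod 4 = 1, 26955 mod 4 = 3; sign now +1
(26955/2861) = (1206/2861)   [reduce mod 2861]
1206 = 2^1·603; (2/2861) = -1 since 2861 mod 8 = 5, so (1206/2861) = (-1)^1·(603/2861); sign now -1
reciprocity: (603/2861) = +1·(2861/603) since 603 mod 4 = 3, 2861 mod 4 = 1; sign now -1
(2861/603) = (449/603)   [reduce mod 603]
reciprocity: (449/603) = +1·(603/449) since 449 mod 4 = 1, 603 mod 4 = 3; sign now -1
(603/449) = (154/449)   [reduce mod 449]
154 = 2^1·77; (2/449) = +1 since 449 mod 8 = 1, so (154/449) = (+1)^1·(77/449); sign now -1
reciprocity: (77/449) = +1·(449/77) since 77 mod 4 = 1, 449 mod 4 = 1; sign now -1
(449/77) = (64/77)   [reduce mod 77]
64 = 2^6·1; (2/77) = -1 since 77 mod 8 = 5, so (64/77) = (-1)^6·(1/77); sign now -1
(1/77) = 1; final value = sign = -1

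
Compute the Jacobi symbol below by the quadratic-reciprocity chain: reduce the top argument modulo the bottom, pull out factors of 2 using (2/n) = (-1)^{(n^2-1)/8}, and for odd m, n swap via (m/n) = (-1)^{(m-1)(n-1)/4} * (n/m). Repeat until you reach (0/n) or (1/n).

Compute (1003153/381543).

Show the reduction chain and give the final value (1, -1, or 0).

(1003153/381543) = (240067/381543)   [reduce mod 381543]
reciprocity: (240067/381543) = -1·(381543/240067) since 240067 mod 4 = 3, 381543 mod 4 = 3; sign now -1
(381543/240067) = (141476/240067)   [reduce mod 240067]
141476 = 2^2·35369; (2/240067) = -1 since 240067 mod 8 = 3, so (141476/240067) = (-1)^2·(35369/240067); sign now -1
reciprocity: (35369/240067) = +1·(240067/35369) since 35369 mod 4 = 1, 240067 mod 4 = 3; sign now -1
(240067/35369) = (27853/35369)   [reduce mod 35369]
reciprocity: (27853/35369) = +1·(35369/27853) since 27853 mod 4 = 1, 35369 mod 4 = 1; sign now -1
(35369/27853) = (7516/27853)   [reduce mod 27853]
7516 = 2^2·1879; (2/27853) = -1 since 27853 mod 8 = 5, so (7516/27853) = (-1)^2·(1879/27853); sign now -1
reciprocity: (1879/27853) = +1·(27853/1879) since 1879 mod 4 = 3, 27853 mod 4 = 1; sign now -1
(27853/1879) = (1547/1879)   [reduce mod 1879]
reciprocity: (1547/1879) = -1·(1879/1547) since 1547 mod 4 = 3, 1879 mod 4 = 3; sign now +1
(1879/1547) = (332/1547)   [reduce mod 1547]
332 = 2^2·83; (2/1547) = -1 since 1547 mod 8 = 3, so (332/1547) = (-1)^2·(83/1547); sign now +1
reciprocity: (83/1547) = -1·(1547/83) since 83 mod 4 = 3, 1547 mod 4 = 3; sign now -1
(1547/83) = (53/83)   [reduce mod 83]
reciprocity: (53/83) = +1·(83/53) since 53 mod 4 = 1, 83 mod 4 = 3; sign now -1
(83/53) = (30/53)   [reduce mod 53]
30 = 2^1·15; (2/53) = -1 since 53 mod 8 = 5, so (30/53) = (-1)^1·(15/53); sign now +1
reciprocity: (15/53) = +1·(53/15) since 15 mod 4 = 3, 53 mod 4 = 1; sign now +1
(53/15) = (8/15)   [reduce mod 15]
8 = 2^3·1; (2/15) = +1 since 15 mod 8 = 7, so (8/15) = (+1)^3·(1/15); sign now +1
(1/15) = 1; final value = sign = +1

1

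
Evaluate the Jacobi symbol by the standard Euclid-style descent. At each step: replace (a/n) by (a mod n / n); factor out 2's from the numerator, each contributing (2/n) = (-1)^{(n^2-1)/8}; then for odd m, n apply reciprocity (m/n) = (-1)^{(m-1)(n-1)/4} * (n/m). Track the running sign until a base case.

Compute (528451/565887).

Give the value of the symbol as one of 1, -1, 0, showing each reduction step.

0

reciprocity: (528451/565887) = -1·(565887/528451) since 528451 mod 4 = 3, 565887 mod 4 = 3; sign now -1
(565887/528451) = (37436/528451)   [reduce mod 528451]
37436 = 2^2·9359; (2/528451) = -1 since 528451 mod 8 = 3, so (37436/528451) = (-1)^2·(9359/528451); sign now -1
reciprocity: (9359/528451) = -1·(528451/9359) since 9359 mod 4 = 3, 528451 mod 4 = 3; sign now +1
(528451/9359) = (4347/9359)   [reduce mod 9359]
reciprocity: (4347/9359) = -1·(9359/4347) since 4347 mod 4 = 3, 9359 mod 4 = 3; sign now -1
(9359/4347) = (665/4347)   [reduce mod 4347]
reciprocity: (665/4347) = +1·(4347/665) since 665 mod 4 = 1, 4347 mod 4 = 3; sign now -1
(4347/665) = (357/665)   [reduce mod 665]
reciprocity: (357/665) = +1·(665/357) since 357 mod 4 = 1, 665 mod 4 = 1; sign now -1
(665/357) = (308/357)   [reduce mod 357]
308 = 2^2·77; (2/357) = -1 since 357 mod 8 = 5, so (308/357) = (-1)^2·(77/357); sign now -1
reciprocity: (77/357) = +1·(357/77) since 77 mod 4 = 1, 357 mod 4 = 1; sign now -1
(357/77) = (49/77)   [reduce mod 77]
reciprocity: (49/77) = +1·(77/49) since 49 mod 4 = 1, 77 mod 4 = 1; sign now -1
(77/49) = (28/49)   [reduce mod 49]
28 = 2^2·7; (2/49) = +1 since 49 mod 8 = 1, so (28/49) = (+1)^2·(7/49); sign now -1
reciprocity: (7/49) = +1·(49/7) since 7 mod 4 = 3, 49 mod 4 = 1; sign now -1
(49/7) = (0/7)   [reduce mod 7]
(0/7) = 0   [gcd(a, n) > 1]; final value = 0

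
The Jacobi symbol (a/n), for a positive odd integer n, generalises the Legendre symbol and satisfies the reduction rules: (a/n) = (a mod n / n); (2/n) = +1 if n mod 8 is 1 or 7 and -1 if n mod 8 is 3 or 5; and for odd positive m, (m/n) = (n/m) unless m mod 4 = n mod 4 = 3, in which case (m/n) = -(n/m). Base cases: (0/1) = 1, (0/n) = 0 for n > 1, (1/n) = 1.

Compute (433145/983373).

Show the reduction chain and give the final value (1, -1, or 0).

1

flip (433145/983373) -> (983373/433145): both odd, 433145 mod 4 = 1, 983373 mod 4 = 1, so the flip contributes +1; sign now +1
(983373/433145): 983373 mod 433145 = 117083, so (983373/433145) = (117083/433145)
flip (117083/433145) -> (433145/117083): both odd, 117083 mod 4 = 3, 433145 mod 4 = 1, so the flip contributes +1; sign now +1
(433145/117083): 433145 mod 117083 = 81896, so (433145/117083) = (81896/117083)
factor out 2^3: 81896 = 2^3·10237; with 117083 mod 8 = 3, (2/117083) = -1; sign now -1; continue with (10237/117083)
flip (10237/117083) -> (117083/10237): both odd, 10237 mod 4 = 1, 117083 mod 4 = 3, so the flip contributes +1; sign now -1
(117083/10237): 117083 mod 10237 = 4476, so (117083/10237) = (4476/10237)
factor out 2^2: 4476 = 2^2·1119; with 10237 mod 8 = 5, (2/10237) = -1; sign now -1; continue with (1119/10237)
flip (1119/10237) -> (10237/1119): both odd, 1119 mod 4 = 3, 10237 mod 4 = 1, so the flip contributes +1; sign now -1
(10237/1119): 10237 mod 1119 = 166, so (10237/1119) = (166/1119)
factor out 2^1: 166 = 2^1·83; with 1119 mod 8 = 7, (2/1119) = +1; sign now -1; continue with (83/1119)
flip (83/1119) -> (1119/83): both odd, 83 mod 4 = 3, 1119 mod 4 = 3, so the flip contributes -1; sign now +1
(1119/83): 1119 mod 83 = 40, so (1119/83) = (40/83)
factor out 2^3: 40 = 2^3·5; with 83 mod 8 = 3, (2/83) = -1; sign now -1; continue with (5/83)
flip (5/83) -> (83/5): both odd, 5 mod 4 = 1, 83 mod 4 = 3, so the flip contributes +1; sign now -1
(83/5): 83 mod 5 = 3, so (83/5) = (3/5)
flip (3/5) -> (5/3): both odd, 3 mod 4 = 3, 5 mod 4 = 1, so the flip contributes +1; sign now -1
(5/3): 5 mod 3 = 2, so (5/3) = (2/3)
factor out 2^1: 2 = 2^1·1; with 3 mod 8 = 3, (2/3) = -1; sign now +1; continue with (1/3)
reached (1/3) = 1, so the symbol is +1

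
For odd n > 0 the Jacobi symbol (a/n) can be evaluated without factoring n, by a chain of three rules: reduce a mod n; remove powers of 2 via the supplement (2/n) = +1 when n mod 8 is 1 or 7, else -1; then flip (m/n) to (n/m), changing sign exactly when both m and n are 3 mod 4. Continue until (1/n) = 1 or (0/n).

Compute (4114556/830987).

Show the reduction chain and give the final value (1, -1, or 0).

1

(4114556/830987) = (790608/830987)   [reduce mod 830987]
790608 = 2^4·49413; (2/830987) = -1 since 830987 mod 8 = 3, so (790608/830987) = (-1)^4·(49413/830987); sign now +1
reciprocity: (49413/830987) = +1·(830987/49413) since 49413 mod 4 = 1, 830987 mod 4 = 3; sign now +1
(830987/49413) = (40379/49413)   [reduce mod 49413]
reciprocity: (40379/49413) = +1·(49413/40379) since 40379 mod 4 = 3, 49413 mod 4 = 1; sign now +1
(49413/40379) = (9034/40379)   [reduce mod 40379]
9034 = 2^1·4517; (2/40379) = -1 since 40379 mod 8 = 3, so (9034/40379) = (-1)^1·(4517/40379); sign now -1
reciprocity: (4517/40379) = +1·(40379/4517) since 4517 mod 4 = 1, 40379 mod 4 = 3; sign now -1
(40379/4517) = (4243/4517)   [reduce mod 4517]
reciprocity: (4243/4517) = +1·(4517/4243) since 4243 mod 4 = 3, 4517 mod 4 = 1; sign now -1
(4517/4243) = (274/4243)   [reduce mod 4243]
274 = 2^1·137; (2/4243) = -1 since 4243 mod 8 = 3, so (274/4243) = (-1)^1·(137/4243); sign now +1
reciprocity: (137/4243) = +1·(4243/137) since 137 mod 4 = 1, 4243 mod 4 = 3; sign now +1
(4243/137) = (133/137)   [reduce mod 137]
reciprocity: (133/137) = +1·(137/133) since 133 mod 4 = 1, 137 mod 4 = 1; sign now +1
(137/133) = (4/133)   [reduce mod 133]
4 = 2^2·1; (2/133) = -1 since 133 mod 8 = 5, so (4/133) = (-1)^2·(1/133); sign now +1
(1/133) = 1; final value = sign = +1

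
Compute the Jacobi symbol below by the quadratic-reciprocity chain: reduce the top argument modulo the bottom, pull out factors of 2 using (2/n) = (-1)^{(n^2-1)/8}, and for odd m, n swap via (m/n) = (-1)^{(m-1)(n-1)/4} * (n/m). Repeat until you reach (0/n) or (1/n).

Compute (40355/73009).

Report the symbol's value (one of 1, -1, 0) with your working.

-1

reciprocity: (40355/73009) = +1·(73009/40355) since 40355 mod 4 = 3, 73009 mod 4 = 1; sign now +1
(73009/40355) = (32654/40355)   [reduce mod 40355]
32654 = 2^1·16327; (2/40355) = -1 since 40355 mod 8 = 3, so (32654/40355) = (-1)^1·(16327/40355); sign now -1
reciprocity: (16327/40355) = -1·(40355/16327) since 16327 mod 4 = 3, 40355 mod 4 = 3; sign now +1
(40355/16327) = (7701/16327)   [reduce mod 16327]
reciprocity: (7701/16327) = +1·(16327/7701) since 7701 mod 4 = 1, 16327 mod 4 = 3; sign now +1
(16327/7701) = (925/7701)   [reduce mod 7701]
reciprocity: (925/7701) = +1·(7701/925) since 925 mod 4 = 1, 7701 mod 4 = 1; sign now +1
(7701/925) = (301/925)   [reduce mod 925]
reciprocity: (301/925) = +1·(925/301) since 301 mod 4 = 1, 925 mod 4 = 1; sign now +1
(925/301) = (22/301)   [reduce mod 301]
22 = 2^1·11; (2/301) = -1 since 301 mod 8 = 5, so (22/301) = (-1)^1·(11/301); sign now -1
reciprocity: (11/301) = +1·(301/11) since 11 mod 4 = 3, 301 mod 4 = 1; sign now -1
(301/11) = (4/11)   [reduce mod 11]
4 = 2^2·1; (2/11) = -1 since 11 mod 8 = 3, so (4/11) = (-1)^2·(1/11); sign now -1
(1/11) = 1; final value = sign = -1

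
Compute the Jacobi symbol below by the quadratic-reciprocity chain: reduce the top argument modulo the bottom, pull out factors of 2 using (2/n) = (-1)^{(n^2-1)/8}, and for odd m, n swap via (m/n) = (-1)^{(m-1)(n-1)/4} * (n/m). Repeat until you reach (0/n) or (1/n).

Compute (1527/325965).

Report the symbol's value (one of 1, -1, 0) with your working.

0

reciprocity: (1527/325965) = +1·(325965/1527) since 1527 mod 4 = 3, 325965 mod 4 = 1; sign now +1
(325965/1527) = (714/1527)   [reduce mod 1527]
714 = 2^1·357; (2/1527) = +1 since 1527 mod 8 = 7, so (714/1527) = (+1)^1·(357/1527); sign now +1
reciprocity: (357/1527) = +1·(1527/357) since 357 mod 4 = 1, 1527 mod 4 = 3; sign now +1
(1527/357) = (99/357)   [reduce mod 357]
reciprocity: (99/357) = +1·(357/99) since 99 mod 4 = 3, 357 mod 4 = 1; sign now +1
(357/99) = (60/99)   [reduce mod 99]
60 = 2^2·15; (2/99) = -1 since 99 mod 8 = 3, so (60/99) = (-1)^2·(15/99); sign now +1
reciprocity: (15/99) = -1·(99/15) since 15 mod 4 = 3, 99 mod 4 = 3; sign now -1
(99/15) = (9/15)   [reduce mod 15]
reciprocity: (9/15) = +1·(15/9) since 9 mod 4 = 1, 15 mod 4 = 3; sign now -1
(15/9) = (6/9)   [reduce mod 9]
6 = 2^1·3; (2/9) = +1 since 9 mod 8 = 1, so (6/9) = (+1)^1·(3/9); sign now -1
reciprocity: (3/9) = +1·(9/3) since 3 mod 4 = 3, 9 mod 4 = 1; sign now -1
(9/3) = (0/3)   [reduce mod 3]
(0/3) = 0   [gcd(a, n) > 1]; final value = 0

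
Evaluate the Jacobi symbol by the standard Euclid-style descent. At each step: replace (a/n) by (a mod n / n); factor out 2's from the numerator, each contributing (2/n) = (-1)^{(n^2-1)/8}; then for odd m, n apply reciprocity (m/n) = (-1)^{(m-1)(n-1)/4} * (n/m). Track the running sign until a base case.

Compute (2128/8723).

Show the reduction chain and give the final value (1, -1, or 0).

-1

2128 = 2^4·133; (2/8723) = -1 since 8723 mod 8 = 3, so (2128/8723) = (-1)^4·(133/8723); sign now +1
reciprocity: (133/8723) = +1·(8723/133) since 133 mod 4 = 1, 8723 mod 4 = 3; sign now +1
(8723/133) = (78/133)   [reduce mod 133]
78 = 2^1·39; (2/133) = -1 since 133 mod 8 = 5, so (78/133) = (-1)^1·(39/133); sign now -1
reciprocity: (39/133) = +1·(133/39) since 39 mod 4 = 3, 133 mod 4 = 1; sign now -1
(133/39) = (16/39)   [reduce mod 39]
16 = 2^4·1; (2/39) = +1 since 39 mod 8 = 7, so (16/39) = (+1)^4·(1/39); sign now -1
(1/39) = 1; final value = sign = -1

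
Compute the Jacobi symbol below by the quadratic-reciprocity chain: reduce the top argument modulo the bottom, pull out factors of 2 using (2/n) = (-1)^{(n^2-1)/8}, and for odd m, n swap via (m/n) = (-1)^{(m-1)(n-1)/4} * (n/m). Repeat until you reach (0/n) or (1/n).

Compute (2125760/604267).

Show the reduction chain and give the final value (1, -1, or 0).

-1

(2125760/604267): 2125760 mod 604267 = 312959, so (2125760/604267) = (312959/604267)
flip (312959/604267) -> (604267/312959): both odd, 312959 mod 4 = 3, 604267 mod 4 = 3, so the flip contributes -1; sign now -1
(604267/312959): 604267 mod 312959 = 291308, so (604267/312959) = (291308/312959)
factor out 2^2: 291308 = 2^2·72827; with 312959 mod 8 = 7, (2/312959) = +1; sign now -1; continue with (72827/312959)
flip (72827/312959) -> (312959/72827): both odd, 72827 mod 4 = 3, 312959 mod 4 = 3, so the flip contributes -1; sign now +1
(312959/72827): 312959 mod 72827 = 21651, so (312959/72827) = (21651/72827)
flip (21651/72827) -> (72827/21651): both odd, 21651 mod 4 = 3, 72827 mod 4 = 3, so the flip contributes -1; sign now -1
(72827/21651): 72827 mod 21651 = 7874, so (72827/21651) = (7874/21651)
factor out 2^1: 7874 = 2^1·3937; with 21651 mod 8 = 3, (2/21651) = -1; sign now +1; continue with (3937/21651)
flip (3937/21651) -> (21651/3937): both odd, 3937 mod 4 = 1, 21651 mod 4 = 3, so the flip contributes +1; sign now +1
(21651/3937): 21651 mod 3937 = 1966, so (21651/3937) = (1966/3937)
factor out 2^1: 1966 = 2^1·983; with 3937 mod 8 = 1, (2/3937) = +1; sign now +1; continue with (983/3937)
flip (983/3937) -> (3937/983): both odd, 983 mod 4 = 3, 3937 mod 4 = 1, so the flip contributes +1; sign now +1
(3937/983): 3937 mod 983 = 5, so (3937/983) = (5/983)
flip (5/983) -> (983/5): both odd, 5 mod 4 = 1, 983 mod 4 = 3, so the flip contributes +1; sign now +1
(983/5): 983 mod 5 = 3, so (983/5) = (3/5)
flip (3/5) -> (5/3): both odd, 3 mod 4 = 3, 5 mod 4 = 1, so the flip contributes +1; sign now +1
(5/3): 5 mod 3 = 2, so (5/3) = (2/3)
factor out 2^1: 2 = 2^1·1; with 3 mod 8 = 3, (2/3) = -1; sign now -1; continue with (1/3)
reached (1/3) = 1, so the symbol is -1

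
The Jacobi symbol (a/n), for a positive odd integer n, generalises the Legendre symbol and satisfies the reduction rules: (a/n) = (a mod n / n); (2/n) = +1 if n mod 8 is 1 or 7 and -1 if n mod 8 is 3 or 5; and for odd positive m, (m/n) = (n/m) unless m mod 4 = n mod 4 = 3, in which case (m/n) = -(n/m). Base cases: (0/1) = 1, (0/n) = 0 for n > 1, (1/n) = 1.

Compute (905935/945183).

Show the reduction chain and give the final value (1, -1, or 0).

1

flip (905935/945183) -> (945183/905935): both odd, 905935 mod 4 = 3, 945183 mod 4 = 3, so the flip contributes -1; sign now -1
(945183/905935): 945183 mod 905935 = 39248, so (945183/905935) = (39248/905935)
factor out 2^4: 39248 = 2^4·2453; with 905935 mod 8 = 7, (2/905935) = +1; sign now -1; continue with (2453/905935)
flip (2453/905935) -> (905935/2453): both odd, 2453 mod 4 = 1, 905935 mod 4 = 3, so the flip contributes +1; sign now -1
(905935/2453): 905935 mod 2453 = 778, so (905935/2453) = (778/2453)
factor out 2^1: 778 = 2^1·389; with 2453 mod 8 = 5, (2/2453) = -1; sign now +1; continue with (389/2453)
flip (389/2453) -> (2453/389): both odd, 389 mod 4 = 1, 2453 mod 4 = 1, so the flip contributes +1; sign now +1
(2453/389): 2453 mod 389 = 119, so (2453/389) = (119/389)
flip (119/389) -> (389/119): both odd, 119 mod 4 = 3, 389 mod 4 = 1, so the flip contributes +1; sign now +1
(389/119): 389 mod 119 = 32, so (389/119) = (32/119)
factor out 2^5: 32 = 2^5·1; with 119 mod 8 = 7, (2/119) = +1; sign now +1; continue with (1/119)
reached (1/119) = 1, so the symbol is +1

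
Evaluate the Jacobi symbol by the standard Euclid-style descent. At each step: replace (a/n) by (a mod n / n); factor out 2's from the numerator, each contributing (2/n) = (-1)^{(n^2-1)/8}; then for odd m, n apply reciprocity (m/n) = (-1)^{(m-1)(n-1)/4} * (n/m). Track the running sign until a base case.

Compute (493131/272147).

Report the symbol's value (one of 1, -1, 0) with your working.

(493131/272147): 493131 mod 272147 = 220984, so (493131/272147) = (220984/272147)
factor out 2^3: 220984 = 2^3·27623; with 272147 mod 8 = 3, (2/272147) = -1; sign now -1; continue with (27623/272147)
flip (27623/272147) -> (272147/27623): both odd, 27623 mod 4 = 3, 272147 mod 4 = 3, so the flip contributes -1; sign now +1
(272147/27623): 272147 mod 27623 = 23540, so (272147/27623) = (23540/27623)
factor out 2^2: 23540 = 2^2·5885; with 27623 mod 8 = 7, (2/27623) = +1; sign now +1; continue with (5885/27623)
flip (5885/27623) -> (27623/5885): both odd, 5885 mod 4 = 1, 27623 mod 4 = 3, so the flip contributes +1; sign now +1
(27623/5885): 27623 mod 5885 = 4083, so (27623/5885) = (4083/5885)
flip (4083/5885) -> (5885/4083): both odd, 4083 mod 4 = 3, 5885 mod 4 = 1, so the flip contributes +1; sign now +1
(5885/4083): 5885 mod 4083 = 1802, so (5885/4083) = (1802/4083)
factor out 2^1: 1802 = 2^1·901; with 4083 mod 8 = 3, (2/4083) = -1; sign now -1; continue with (901/4083)
flip (901/4083) -> (4083/901): both odd, 901 mod 4 = 1, 4083 mod 4 = 3, so the flip contributes +1; sign now -1
(4083/901): 4083 mod 901 = 479, so (4083/901) = (479/901)
flip (479/901) -> (901/479): both odd, 479 mod 4 = 3, 901 mod 4 = 1, so the flip contributes +1; sign now -1
(901/479): 901 mod 479 = 422, so (901/479) = (422/479)
factor out 2^1: 422 = 2^1·211; with 479 mod 8 = 7, (2/479) = +1; sign now -1; continue with (211/479)
flip (211/479) -> (479/211): both odd, 211 mod 4 = 3, 479 mod 4 = 3, so the flip contributes -1; sign now +1
(479/211): 479 mod 211 = 57, so (479/211) = (57/211)
flip (57/211) -> (211/57): both odd, 57 mod 4 = 1, 211 mod 4 = 3, so the flip contributes +1; sign now +1
(211/57): 211 mod 57 = 40, so (211/57) = (40/57)
factor out 2^3: 40 = 2^3·5; with 57 mod 8 = 1, (2/57) = +1; sign now +1; continue with (5/57)
flip (5/57) -> (57/5): both odd, 5 mod 4 = 1, 57 mod 4 = 1, so the flip contributes +1; sign now +1
(57/5): 57 mod 5 = 2, so (57/5) = (2/5)
factor out 2^1: 2 = 2^1·1; with 5 mod 8 = 5, (2/5) = -1; sign now -1; continue with (1/5)
reached (1/5) = 1, so the symbol is -1

-1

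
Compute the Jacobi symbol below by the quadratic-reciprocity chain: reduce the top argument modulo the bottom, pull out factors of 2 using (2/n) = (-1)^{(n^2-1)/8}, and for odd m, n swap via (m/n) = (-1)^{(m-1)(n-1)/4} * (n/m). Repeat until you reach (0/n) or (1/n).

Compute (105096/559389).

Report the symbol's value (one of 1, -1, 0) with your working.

0

105096 = 2^3·13137; (2/559389) = -1 since 559389 mod 8 = 5, so (105096/559389) = (-1)^3·(13137/559389); sign now -1
reciprocity: (13137/559389) = +1·(559389/13137) since 13137 mod 4 = 1, 559389 mod 4 = 1; sign now -1
(559389/13137) = (7635/13137)   [reduce mod 13137]
reciprocity: (7635/13137) = +1·(13137/7635) since 7635 mod 4 = 3, 13137 mod 4 = 1; sign now -1
(13137/7635) = (5502/7635)   [reduce mod 7635]
5502 = 2^1·2751; (2/7635) = -1 since 7635 mod 8 = 3, so (5502/7635) = (-1)^1·(2751/7635); sign now +1
reciprocity: (2751/7635) = -1·(7635/2751) since 2751 mod 4 = 3, 7635 mod 4 = 3; sign now -1
(7635/2751) = (2133/2751)   [reduce mod 2751]
reciprocity: (2133/2751) = +1·(2751/2133) since 2133 mod 4 = 1, 2751 mod 4 = 3; sign now -1
(2751/2133) = (618/2133)   [reduce mod 2133]
618 = 2^1·309; (2/2133) = -1 since 2133 mod 8 = 5, so (618/2133) = (-1)^1·(309/2133); sign now +1
reciprocity: (309/2133) = +1·(2133/309) since 309 mod 4 = 1, 2133 mod 4 = 1; sign now +1
(2133/309) = (279/309)   [reduce mod 309]
reciprocity: (279/309) = +1·(309/279) since 279 mod 4 = 3, 309 mod 4 = 1; sign now +1
(309/279) = (30/279)   [reduce mod 279]
30 = 2^1·15; (2/279) = +1 since 279 mod 8 = 7, so (30/279) = (+1)^1·(15/279); sign now +1
reciprocity: (15/279) = -1·(279/15) since 15 mod 4 = 3, 279 mod 4 = 3; sign now -1
(279/15) = (9/15)   [reduce mod 15]
reciprocity: (9/15) = +1·(15/9) since 9 mod 4 = 1, 15 mod 4 = 3; sign now -1
(15/9) = (6/9)   [reduce mod 9]
6 = 2^1·3; (2/9) = +1 since 9 mod 8 = 1, so (6/9) = (+1)^1·(3/9); sign now -1
reciprocity: (3/9) = +1·(9/3) since 3 mod 4 = 3, 9 mod 4 = 1; sign now -1
(9/3) = (0/3)   [reduce mod 3]
(0/3) = 0   [gcd(a, n) > 1]; final value = 0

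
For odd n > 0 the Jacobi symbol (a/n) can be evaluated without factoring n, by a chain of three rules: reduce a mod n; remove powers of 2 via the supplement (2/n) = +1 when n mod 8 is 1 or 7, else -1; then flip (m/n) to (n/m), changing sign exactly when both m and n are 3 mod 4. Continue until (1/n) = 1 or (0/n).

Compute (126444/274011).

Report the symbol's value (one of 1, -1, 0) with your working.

0

126444 = 2^2·31611; (2/274011) = -1 since 274011 mod 8 = 3, so (126444/274011) = (-1)^2·(31611/274011); sign now +1
reciprocity: (31611/274011) = -1·(274011/31611) since 31611 mod 4 = 3, 274011 mod 4 = 3; sign now -1
(274011/31611) = (21123/31611)   [reduce mod 31611]
reciprocity: (21123/31611) = -1·(31611/21123) since 21123 mod 4 = 3, 31611 mod 4 = 3; sign now +1
(31611/21123) = (10488/21123)   [reduce mod 21123]
10488 = 2^3·1311; (2/21123) = -1 since 21123 mod 8 = 3, so (10488/21123) = (-1)^3·(1311/21123); sign now -1
reciprocity: (1311/21123) = -1·(21123/1311) since 1311 mod 4 = 3, 21123 mod 4 = 3; sign now +1
(21123/1311) = (147/1311)   [reduce mod 1311]
reciprocity: (147/1311) = -1·(1311/147) since 147 mod 4 = 3, 1311 mod 4 = 3; sign now -1
(1311/147) = (135/147)   [reduce mod 147]
reciprocity: (135/147) = -1·(147/135) since 135 mod 4 = 3, 147 mod 4 = 3; sign now +1
(147/135) = (12/135)   [reduce mod 135]
12 = 2^2·3; (2/135) = +1 since 135 mod 8 = 7, so (12/135) = (+1)^2·(3/135); sign now +1
reciprocity: (3/135) = -1·(135/3) since 3 mod 4 = 3, 135 mod 4 = 3; sign now -1
(135/3) = (0/3)   [reduce mod 3]
(0/3) = 0   [gcd(a, n) > 1]; final value = 0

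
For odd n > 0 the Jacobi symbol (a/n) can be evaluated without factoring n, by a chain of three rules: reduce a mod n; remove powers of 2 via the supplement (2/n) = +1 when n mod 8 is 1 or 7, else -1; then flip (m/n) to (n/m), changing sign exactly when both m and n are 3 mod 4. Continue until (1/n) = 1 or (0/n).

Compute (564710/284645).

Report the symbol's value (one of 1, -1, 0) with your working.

0

(564710/284645) = (280065/284645)   [reduce mod 284645]
reciprocity: (280065/284645) = +1·(284645/280065) since 280065 mod 4 = 1, 284645 mod 4 = 1; sign now +1
(284645/280065) = (4580/280065)   [reduce mod 280065]
4580 = 2^2·1145; (2/280065) = +1 since 280065 mod 8 = 1, so (4580/280065) = (+1)^2·(1145/280065); sign now +1
reciprocity: (1145/280065) = +1·(280065/1145) since 1145 mod 4 = 1, 280065 mod 4 = 1; sign now +1
(280065/1145) = (685/1145)   [reduce mod 1145]
reciprocity: (685/1145) = +1·(1145/685) since 685 mod 4 = 1, 1145 mod 4 = 1; sign now +1
(1145/685) = (460/685)   [reduce mod 685]
460 = 2^2·115; (2/685) = -1 since 685 mod 8 = 5, so (460/685) = (-1)^2·(115/685); sign now +1
reciprocity: (115/685) = +1·(685/115) since 115 mod 4 = 3, 685 mod 4 = 1; sign now +1
(685/115) = (110/115)   [reduce mod 115]
110 = 2^1·55; (2/115) = -1 since 115 mod 8 = 3, so (110/115) = (-1)^1·(55/115); sign now -1
reciprocity: (55/115) = -1·(115/55) since 55 mod 4 = 3, 115 mod 4 = 3; sign now +1
(115/55) = (5/55)   [reduce mod 55]
reciprocity: (5/55) = +1·(55/5) since 5 mod 4 = 1, 55 mod 4 = 3; sign now +1
(55/5) = (0/5)   [reduce mod 5]
(0/5) = 0   [gcd(a, n) > 1]; final value = 0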